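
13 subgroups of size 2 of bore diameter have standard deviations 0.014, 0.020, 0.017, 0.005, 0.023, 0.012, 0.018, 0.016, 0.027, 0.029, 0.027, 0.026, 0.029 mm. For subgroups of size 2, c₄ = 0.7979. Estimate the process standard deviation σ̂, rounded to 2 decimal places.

0.03

s̄ = (0.014 + 0.020 + 0.017 + 0.005 + 0.023 + 0.012 + 0.018 + 0.016 + 0.027 + 0.029 + 0.027 + 0.026 + 0.029) / 13 = 0.0202
σ̂ = s̄ / c₄ = 0.0202 / 0.7979 = 0.0254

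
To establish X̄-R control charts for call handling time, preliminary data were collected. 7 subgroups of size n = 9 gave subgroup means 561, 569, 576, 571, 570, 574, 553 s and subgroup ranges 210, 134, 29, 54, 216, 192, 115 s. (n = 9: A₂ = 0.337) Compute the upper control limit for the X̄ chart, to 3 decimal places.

X̄̄ = (561 + 569 + 576 + 571 + 570 + 574 + 553) / 7 = 3974.0000 / 7 = 567.7143
R̄ = (210 + 134 + 29 + 54 + 216 + 192 + 115) / 7 = 950.0000 / 7 = 135.7143
UCL = X̄̄ + A₂·R̄ = 567.7143 + 0.337 × 135.7143 = 613.4500

613.450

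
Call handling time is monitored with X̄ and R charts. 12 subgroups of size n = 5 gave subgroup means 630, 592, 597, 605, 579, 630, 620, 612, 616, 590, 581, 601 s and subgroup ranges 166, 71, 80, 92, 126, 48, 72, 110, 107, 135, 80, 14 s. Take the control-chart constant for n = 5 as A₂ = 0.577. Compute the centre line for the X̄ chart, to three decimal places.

X̄̄ = (630 + 592 + 597 + 605 + 579 + 630 + 620 + 612 + 616 + 590 + 581 + 601) / 12 = 7253.0000 / 12 = 604.4167
CL = X̄̄ = 604.4167

604.417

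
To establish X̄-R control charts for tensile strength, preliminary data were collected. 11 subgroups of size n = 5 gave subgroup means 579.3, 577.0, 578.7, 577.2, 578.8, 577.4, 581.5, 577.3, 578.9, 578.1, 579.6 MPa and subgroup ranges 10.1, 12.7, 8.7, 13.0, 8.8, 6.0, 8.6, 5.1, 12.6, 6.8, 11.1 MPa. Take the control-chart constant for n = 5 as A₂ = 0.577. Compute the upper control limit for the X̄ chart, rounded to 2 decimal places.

X̄̄ = (579.3 + 577.0 + 578.7 + 577.2 + 578.8 + 577.4 + 581.5 + 577.3 + 578.9 + 578.1 + 579.6) / 11 = 6363.8000 / 11 = 578.5273
R̄ = (10.1 + 12.7 + 8.7 + 13.0 + 8.8 + 6.0 + 8.6 + 5.1 + 12.6 + 6.8 + 11.1) / 11 = 103.5000 / 11 = 9.4091
UCL = X̄̄ + A₂·R̄ = 578.5273 + 0.577 × 9.4091 = 583.9563

583.96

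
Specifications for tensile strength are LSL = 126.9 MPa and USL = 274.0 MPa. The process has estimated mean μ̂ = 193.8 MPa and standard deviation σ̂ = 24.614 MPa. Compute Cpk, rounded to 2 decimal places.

0.91

Cpu = (USL − μ̂) / (3σ̂) = (274.0 − 193.8) / (3 × 24.614) = 1.0861; Cpl = (μ̂ − LSL) / (3σ̂) = (193.8 − 126.9) / (3 × 24.614) = 0.9060; Cpk = min(Cpu, Cpl) = 0.9060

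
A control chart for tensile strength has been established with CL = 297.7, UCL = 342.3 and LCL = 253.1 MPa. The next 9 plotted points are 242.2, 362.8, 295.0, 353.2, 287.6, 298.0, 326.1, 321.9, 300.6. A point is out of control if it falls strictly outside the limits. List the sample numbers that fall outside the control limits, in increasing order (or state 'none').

1, 2, 4

Compare each point to [253.1, 342.3]: sample 1 = 242.2 < LCL; sample 2 = 362.8 > UCL; sample 4 = 353.2 > UCL.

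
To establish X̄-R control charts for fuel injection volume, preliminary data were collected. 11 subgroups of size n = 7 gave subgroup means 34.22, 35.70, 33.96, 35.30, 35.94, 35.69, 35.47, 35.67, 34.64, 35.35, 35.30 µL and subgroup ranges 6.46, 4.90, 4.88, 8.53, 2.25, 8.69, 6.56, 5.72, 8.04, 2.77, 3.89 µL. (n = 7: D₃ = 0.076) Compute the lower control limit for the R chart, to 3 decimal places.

R̄ = (6.46 + 4.90 + 4.88 + 8.53 + 2.25 + 8.69 + 6.56 + 5.72 + 8.04 + 2.77 + 3.89) / 11 = 62.6900 / 11 = 5.6991
LCL_R = D₃·R̄ = 0.076 × 5.6991 = 0.4331

0.433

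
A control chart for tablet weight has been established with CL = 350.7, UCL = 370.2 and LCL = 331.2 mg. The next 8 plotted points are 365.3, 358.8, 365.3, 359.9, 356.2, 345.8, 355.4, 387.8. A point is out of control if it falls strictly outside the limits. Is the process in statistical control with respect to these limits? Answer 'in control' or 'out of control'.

out of control

Compare each point to [331.2, 370.2]: sample 8 = 387.8 > UCL.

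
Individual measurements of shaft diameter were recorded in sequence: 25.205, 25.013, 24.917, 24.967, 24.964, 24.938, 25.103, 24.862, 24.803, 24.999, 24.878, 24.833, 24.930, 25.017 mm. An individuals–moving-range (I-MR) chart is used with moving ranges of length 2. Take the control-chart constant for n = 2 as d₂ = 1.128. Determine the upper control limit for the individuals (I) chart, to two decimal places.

X̄ = (25.205 + 25.013 + 24.917 + 24.967 + 24.964 + 24.938 + 25.103 + 24.862 + 24.803 + 24.999 + 24.878 + 24.833 + 24.930 + 25.017) / 14 = 24.9592
Moving ranges: 0.192, 0.096, 0.050, 0.003, 0.026, 0.165, 0.241, 0.059, 0.196, 0.121, 0.045, 0.097, 0.087; M̄R̄ = 1.3780 / 13 = 0.1060
UCL = X̄ + 3·M̄R̄/d₂ = 24.9592 + 3 × 0.1060 / 1.128 = 25.2411

25.24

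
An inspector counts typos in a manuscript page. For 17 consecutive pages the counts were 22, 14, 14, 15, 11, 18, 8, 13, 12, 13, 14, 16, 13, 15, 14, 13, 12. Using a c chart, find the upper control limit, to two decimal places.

25.14

c̄ = (22 + 14 + 14 + 15 + 11 + 18 + 8 + 13 + 12 + 13 + 14 + 16 + 13 + 15 + 14 + 13 + 12) / 17 = 237 / 17 = 13.9412
UCL = c̄ + 3√c̄ = 13.9412 + 3 × √13.9412 = 13.9412 + 3 × 3.7338 = 25.1425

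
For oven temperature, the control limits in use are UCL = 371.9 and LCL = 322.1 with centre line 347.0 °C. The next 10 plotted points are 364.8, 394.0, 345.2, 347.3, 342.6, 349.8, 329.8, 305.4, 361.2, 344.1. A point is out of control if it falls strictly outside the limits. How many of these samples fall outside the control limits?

Compare each point to [322.1, 371.9]: sample 2 = 394.0 > UCL; sample 8 = 305.4 < LCL.

2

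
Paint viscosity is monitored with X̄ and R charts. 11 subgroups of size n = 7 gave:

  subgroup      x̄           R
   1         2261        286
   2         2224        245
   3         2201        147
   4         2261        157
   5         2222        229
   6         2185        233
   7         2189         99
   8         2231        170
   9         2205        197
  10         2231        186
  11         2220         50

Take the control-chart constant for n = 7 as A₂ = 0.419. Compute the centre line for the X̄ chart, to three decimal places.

2220.909

X̄̄ = (2261 + 2224 + 2201 + 2261 + 2222 + 2185 + 2189 + 2231 + 2205 + 2231 + 2220) / 11 = 24430.0000 / 11 = 2220.9091
CL = X̄̄ = 2220.9091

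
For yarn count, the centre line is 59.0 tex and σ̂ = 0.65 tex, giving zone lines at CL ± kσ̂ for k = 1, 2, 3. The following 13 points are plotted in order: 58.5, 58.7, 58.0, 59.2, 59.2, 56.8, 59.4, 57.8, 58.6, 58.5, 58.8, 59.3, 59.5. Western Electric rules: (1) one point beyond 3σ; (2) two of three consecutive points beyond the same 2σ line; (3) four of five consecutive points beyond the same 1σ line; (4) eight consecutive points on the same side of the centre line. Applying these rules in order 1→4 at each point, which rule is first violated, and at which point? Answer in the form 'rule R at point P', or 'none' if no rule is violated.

rule 1 at point 6

Zone of each point (C = within 1σ̂, B = 1σ̂–2σ̂, A = 2σ̂–3σ̂, * = beyond 3σ̂; sign = side of CL): 1:-C, 2:-C, 3:-B, 4:+C, 5:+C, 6:-*, 7:+C, 8:-B, 9:-C, 10:-C, 11:-C, 12:+C, 13:+C
Rule 1 (one point beyond the 3σ limits) is satisfied at point 6.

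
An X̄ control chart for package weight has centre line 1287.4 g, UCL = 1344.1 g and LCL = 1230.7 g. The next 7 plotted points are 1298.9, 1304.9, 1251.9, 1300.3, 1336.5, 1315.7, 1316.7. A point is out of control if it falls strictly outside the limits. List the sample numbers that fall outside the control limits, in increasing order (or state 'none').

All 7 points lie within [1230.7, 1344.1].

none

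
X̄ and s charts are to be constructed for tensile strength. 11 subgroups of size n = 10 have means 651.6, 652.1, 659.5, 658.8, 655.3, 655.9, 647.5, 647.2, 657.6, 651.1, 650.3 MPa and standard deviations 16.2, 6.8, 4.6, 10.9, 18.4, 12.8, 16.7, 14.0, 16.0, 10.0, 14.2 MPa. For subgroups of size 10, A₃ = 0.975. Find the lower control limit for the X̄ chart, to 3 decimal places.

X̄̄ = (651.6 + 652.1 + 659.5 + 658.8 + 655.3 + 655.9 + 647.5 + 647.2 + 657.6 + 651.1 + 650.3) / 11 = 653.3545
s̄ = (16.2 + 6.8 + 4.6 + 10.9 + 18.4 + 12.8 + 16.7 + 14.0 + 16.0 + 10.0 + 14.2) / 11 = 12.7818
LCL = X̄̄ − A₃·s̄ = 653.3545 − 0.975 × 12.7818 = 640.8923

640.892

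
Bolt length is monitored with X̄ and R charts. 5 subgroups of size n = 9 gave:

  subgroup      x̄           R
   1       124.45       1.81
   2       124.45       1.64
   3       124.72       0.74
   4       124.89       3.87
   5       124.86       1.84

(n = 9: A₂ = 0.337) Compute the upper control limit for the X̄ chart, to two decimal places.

X̄̄ = (124.45 + 124.45 + 124.72 + 124.89 + 124.86) / 5 = 623.3700 / 5 = 124.6740
R̄ = (1.81 + 1.64 + 0.74 + 3.87 + 1.84) / 5 = 9.9000 / 5 = 1.9800
UCL = X̄̄ + A₂·R̄ = 124.6740 + 0.337 × 1.9800 = 125.3413

125.34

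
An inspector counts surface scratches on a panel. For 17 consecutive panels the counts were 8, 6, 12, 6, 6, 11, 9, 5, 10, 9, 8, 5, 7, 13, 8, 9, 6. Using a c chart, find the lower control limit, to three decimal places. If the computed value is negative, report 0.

0.000

c̄ = (8 + 6 + 12 + 6 + 6 + 11 + 9 + 5 + 10 + 9 + 8 + 5 + 7 + 13 + 8 + 9 + 6) / 17 = 138 / 17 = 8.1176
LCL = c̄ − 3√c̄ = 8.1176 − 3 × 2.8491 = -0.4298 → 0 (cannot be negative)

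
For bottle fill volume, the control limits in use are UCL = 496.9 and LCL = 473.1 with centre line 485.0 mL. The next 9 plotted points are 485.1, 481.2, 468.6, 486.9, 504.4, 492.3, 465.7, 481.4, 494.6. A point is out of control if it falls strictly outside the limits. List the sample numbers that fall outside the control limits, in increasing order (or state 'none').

3, 5, 7

Compare each point to [473.1, 496.9]: sample 3 = 468.6 < LCL; sample 5 = 504.4 > UCL; sample 7 = 465.7 < LCL.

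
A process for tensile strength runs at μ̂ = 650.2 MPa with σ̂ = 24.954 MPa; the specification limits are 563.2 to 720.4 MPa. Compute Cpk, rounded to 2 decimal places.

Cpu = (USL − μ̂) / (3σ̂) = (720.4 − 650.2) / (3 × 24.954) = 0.9377; Cpl = (μ̂ − LSL) / (3σ̂) = (650.2 − 563.2) / (3 × 24.954) = 1.1621; Cpk = min(Cpu, Cpl) = 0.9377

0.94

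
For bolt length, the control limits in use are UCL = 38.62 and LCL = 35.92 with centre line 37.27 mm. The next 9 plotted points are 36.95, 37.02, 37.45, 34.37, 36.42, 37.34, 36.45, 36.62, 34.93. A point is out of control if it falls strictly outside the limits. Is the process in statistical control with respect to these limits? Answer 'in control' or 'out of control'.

Compare each point to [35.92, 38.62]: sample 4 = 34.37 < LCL; sample 9 = 34.93 < LCL.

out of control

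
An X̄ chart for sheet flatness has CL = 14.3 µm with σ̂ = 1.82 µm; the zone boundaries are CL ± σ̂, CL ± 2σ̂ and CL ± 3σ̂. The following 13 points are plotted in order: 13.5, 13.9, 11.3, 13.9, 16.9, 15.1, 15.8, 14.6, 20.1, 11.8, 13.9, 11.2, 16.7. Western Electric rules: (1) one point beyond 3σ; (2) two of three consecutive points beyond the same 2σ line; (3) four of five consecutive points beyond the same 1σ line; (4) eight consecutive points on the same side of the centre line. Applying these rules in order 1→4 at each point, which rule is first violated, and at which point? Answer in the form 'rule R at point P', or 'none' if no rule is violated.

Zone of each point (C = within 1σ̂, B = 1σ̂–2σ̂, A = 2σ̂–3σ̂, * = beyond 3σ̂; sign = side of CL): 1:-C, 2:-C, 3:-B, 4:-C, 5:+B, 6:+C, 7:+C, 8:+C, 9:+*, 10:-B, 11:-C, 12:-B, 13:+B
Rule 1 (one point beyond the 3σ limits) is satisfied at point 9.

rule 1 at point 9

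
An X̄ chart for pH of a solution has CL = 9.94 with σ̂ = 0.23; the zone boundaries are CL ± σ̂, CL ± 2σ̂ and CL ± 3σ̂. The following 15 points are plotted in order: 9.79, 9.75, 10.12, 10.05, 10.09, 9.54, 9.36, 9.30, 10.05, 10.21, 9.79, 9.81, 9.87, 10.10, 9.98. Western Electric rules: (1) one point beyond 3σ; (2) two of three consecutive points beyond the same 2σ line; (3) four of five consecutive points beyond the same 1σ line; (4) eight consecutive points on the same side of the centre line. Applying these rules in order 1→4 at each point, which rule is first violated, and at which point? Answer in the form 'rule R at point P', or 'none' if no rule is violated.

rule 2 at point 8

Zone of each point (C = within 1σ̂, B = 1σ̂–2σ̂, A = 2σ̂–3σ̂, * = beyond 3σ̂; sign = side of CL): 1:-C, 2:-C, 3:+C, 4:+C, 5:+C, 6:-B, 7:-A, 8:-A, 9:+C, 10:+B, 11:-C, 12:-C, 13:-C, 14:+C, 15:+C
Rule 2 (two of three consecutive points beyond the same 2σ limit) is satisfied at point 8.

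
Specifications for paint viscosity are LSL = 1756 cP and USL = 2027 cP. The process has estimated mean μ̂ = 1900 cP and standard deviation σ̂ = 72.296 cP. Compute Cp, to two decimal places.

0.62

Cp = (USL − LSL) / (6σ̂) = (2027 − 1756) / (6 × 72.296) = 271.0000 / 433.7760 = 0.6247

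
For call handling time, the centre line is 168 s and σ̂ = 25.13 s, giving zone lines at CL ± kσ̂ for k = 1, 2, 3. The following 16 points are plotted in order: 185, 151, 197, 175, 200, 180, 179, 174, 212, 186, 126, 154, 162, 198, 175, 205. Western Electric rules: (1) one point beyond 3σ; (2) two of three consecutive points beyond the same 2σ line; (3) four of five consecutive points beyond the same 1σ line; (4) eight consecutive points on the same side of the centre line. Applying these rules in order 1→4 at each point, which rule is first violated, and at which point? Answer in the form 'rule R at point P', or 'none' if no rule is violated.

rule 4 at point 10

Zone of each point (C = within 1σ̂, B = 1σ̂–2σ̂, A = 2σ̂–3σ̂, * = beyond 3σ̂; sign = side of CL): 1:+C, 2:-C, 3:+B, 4:+C, 5:+B, 6:+C, 7:+C, 8:+C, 9:+B, 10:+C, 11:-B, 12:-C, 13:-C, 14:+B, 15:+C, 16:+B
Rule 4 (eight consecutive points on the same side of the centre line) is satisfied at point 10.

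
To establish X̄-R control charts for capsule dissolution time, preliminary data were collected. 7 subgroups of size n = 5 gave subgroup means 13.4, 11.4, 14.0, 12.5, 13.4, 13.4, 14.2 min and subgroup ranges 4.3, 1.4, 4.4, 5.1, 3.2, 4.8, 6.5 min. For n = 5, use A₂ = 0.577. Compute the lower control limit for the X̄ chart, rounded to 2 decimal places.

X̄̄ = (13.4 + 11.4 + 14.0 + 12.5 + 13.4 + 13.4 + 14.2) / 7 = 92.3000 / 7 = 13.1857
R̄ = (4.3 + 1.4 + 4.4 + 5.1 + 3.2 + 4.8 + 6.5) / 7 = 29.7000 / 7 = 4.2429
LCL = X̄̄ − A₂·R̄ = 13.1857 − 0.577 × 4.2429 = 10.7376

10.74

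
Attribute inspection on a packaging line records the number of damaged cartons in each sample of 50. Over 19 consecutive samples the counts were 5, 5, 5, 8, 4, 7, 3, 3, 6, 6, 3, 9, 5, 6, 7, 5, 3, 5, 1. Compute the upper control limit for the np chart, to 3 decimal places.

p̄ = Σdᵢ / (k·n) = 96 / (19 × 50) = 0.10105
UCL = np̄ + 3·√(np̄(1−p̄)) = 5.0526 + 3 × √(5.0526×0.89895) = 5.0526 + 3 × 2.1312 = 11.4463

11.446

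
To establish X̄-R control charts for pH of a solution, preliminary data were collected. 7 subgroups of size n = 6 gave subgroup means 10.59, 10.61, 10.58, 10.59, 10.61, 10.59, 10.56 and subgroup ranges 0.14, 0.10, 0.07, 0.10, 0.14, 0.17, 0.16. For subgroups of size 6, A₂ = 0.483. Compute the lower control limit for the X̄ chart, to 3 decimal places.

10.529

X̄̄ = (10.59 + 10.61 + 10.58 + 10.59 + 10.61 + 10.59 + 10.56) / 7 = 74.1300 / 7 = 10.5900
R̄ = (0.14 + 0.10 + 0.07 + 0.10 + 0.14 + 0.17 + 0.16) / 7 = 0.8800 / 7 = 0.1257
LCL = X̄̄ − A₂·R̄ = 10.5900 − 0.483 × 0.1257 = 10.5293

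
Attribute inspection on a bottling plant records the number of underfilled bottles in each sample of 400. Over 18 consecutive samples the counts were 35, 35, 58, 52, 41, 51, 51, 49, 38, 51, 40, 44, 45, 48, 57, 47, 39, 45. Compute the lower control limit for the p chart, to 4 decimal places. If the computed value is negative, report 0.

p̄ = Σdᵢ / (k·n) = 826 / (18 × 400) = 0.11472
LCL = p̄ − 3·√(p̄(1−p̄)/n) = 0.11472 − 3 × 0.01593 = 0.06692

0.0669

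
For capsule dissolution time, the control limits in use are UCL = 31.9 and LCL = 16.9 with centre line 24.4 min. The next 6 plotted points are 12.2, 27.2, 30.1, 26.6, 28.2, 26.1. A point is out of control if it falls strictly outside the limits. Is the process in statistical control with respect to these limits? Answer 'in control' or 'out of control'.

out of control

Compare each point to [16.9, 31.9]: sample 1 = 12.2 < LCL.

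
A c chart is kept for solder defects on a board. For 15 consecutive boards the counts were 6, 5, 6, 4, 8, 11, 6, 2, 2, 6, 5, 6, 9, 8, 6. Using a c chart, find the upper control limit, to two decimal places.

c̄ = (6 + 5 + 6 + 4 + 8 + 11 + 6 + 2 + 2 + 6 + 5 + 6 + 9 + 8 + 6) / 15 = 90 / 15 = 6.0000
UCL = c̄ + 3√c̄ = 6.0000 + 3 × √6.0000 = 6.0000 + 3 × 2.4495 = 13.3485

13.35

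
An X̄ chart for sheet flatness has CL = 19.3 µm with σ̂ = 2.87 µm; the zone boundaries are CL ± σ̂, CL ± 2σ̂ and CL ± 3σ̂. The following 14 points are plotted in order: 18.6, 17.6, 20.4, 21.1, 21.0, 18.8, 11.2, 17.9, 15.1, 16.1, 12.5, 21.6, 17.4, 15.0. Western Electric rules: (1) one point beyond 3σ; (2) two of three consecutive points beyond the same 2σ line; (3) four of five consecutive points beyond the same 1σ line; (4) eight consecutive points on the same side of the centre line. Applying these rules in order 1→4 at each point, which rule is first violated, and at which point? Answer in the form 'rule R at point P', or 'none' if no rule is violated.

rule 3 at point 11

Zone of each point (C = within 1σ̂, B = 1σ̂–2σ̂, A = 2σ̂–3σ̂, * = beyond 3σ̂; sign = side of CL): 1:-C, 2:-C, 3:+C, 4:+C, 5:+C, 6:-C, 7:-A, 8:-C, 9:-B, 10:-B, 11:-A, 12:+C, 13:-C, 14:-B
Rule 3 (four of five consecutive points beyond the same 1σ limit) is satisfied at point 11.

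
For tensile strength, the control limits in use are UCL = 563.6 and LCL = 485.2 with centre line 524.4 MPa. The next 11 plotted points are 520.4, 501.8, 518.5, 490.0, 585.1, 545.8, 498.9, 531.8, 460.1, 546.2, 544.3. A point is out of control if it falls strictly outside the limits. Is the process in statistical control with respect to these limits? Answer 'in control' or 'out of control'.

out of control

Compare each point to [485.2, 563.6]: sample 5 = 585.1 > UCL; sample 9 = 460.1 < LCL.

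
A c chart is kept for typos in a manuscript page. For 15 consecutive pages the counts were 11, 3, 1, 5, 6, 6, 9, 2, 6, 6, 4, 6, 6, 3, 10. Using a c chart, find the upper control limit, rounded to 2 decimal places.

c̄ = (11 + 3 + 1 + 5 + 6 + 6 + 9 + 2 + 6 + 6 + 4 + 6 + 6 + 3 + 10) / 15 = 84 / 15 = 5.6000
UCL = c̄ + 3√c̄ = 5.6000 + 3 × √5.6000 = 5.6000 + 3 × 2.3664 = 12.6993

12.70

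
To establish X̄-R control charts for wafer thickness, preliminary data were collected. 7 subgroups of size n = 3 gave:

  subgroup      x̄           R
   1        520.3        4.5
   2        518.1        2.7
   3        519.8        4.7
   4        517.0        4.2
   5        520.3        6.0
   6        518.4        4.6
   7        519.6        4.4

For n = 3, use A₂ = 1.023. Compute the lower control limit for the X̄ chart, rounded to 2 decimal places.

X̄̄ = (520.3 + 518.1 + 519.8 + 517.0 + 520.3 + 518.4 + 519.6) / 7 = 3633.5000 / 7 = 519.0714
R̄ = (4.5 + 2.7 + 4.7 + 4.2 + 6.0 + 4.6 + 4.4) / 7 = 31.1000 / 7 = 4.4429
LCL = X̄̄ − A₂·R̄ = 519.0714 − 1.023 × 4.4429 = 514.5264

514.53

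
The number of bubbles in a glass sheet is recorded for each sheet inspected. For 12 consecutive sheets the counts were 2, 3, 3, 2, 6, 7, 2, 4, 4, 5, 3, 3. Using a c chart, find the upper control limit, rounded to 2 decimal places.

9.41

c̄ = (2 + 3 + 3 + 2 + 6 + 7 + 2 + 4 + 4 + 5 + 3 + 3) / 12 = 44 / 12 = 3.6667
UCL = c̄ + 3√c̄ = 3.6667 + 3 × √3.6667 = 3.6667 + 3 × 1.9149 = 9.4112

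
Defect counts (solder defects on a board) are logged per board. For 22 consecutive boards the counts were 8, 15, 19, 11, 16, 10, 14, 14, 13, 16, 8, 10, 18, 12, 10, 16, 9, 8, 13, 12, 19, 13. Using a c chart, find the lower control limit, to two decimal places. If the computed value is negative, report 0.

c̄ = (8 + 15 + 19 + 11 + 16 + 10 + 14 + 14 + 13 + 16 + 8 + 10 + 18 + 12 + 10 + 16 + 9 + 8 + 13 + 12 + 19 + 13) / 22 = 284 / 22 = 12.9091
LCL = c̄ − 3√c̄ = 12.9091 − 3 × 3.5929 = 2.1303

2.13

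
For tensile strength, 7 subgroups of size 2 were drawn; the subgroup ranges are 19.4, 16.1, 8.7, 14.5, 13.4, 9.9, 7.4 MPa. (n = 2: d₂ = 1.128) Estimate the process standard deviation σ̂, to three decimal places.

11.322

R̄ = (19.4 + 16.1 + 8.7 + 14.5 + 13.4 + 9.9 + 7.4) / 7 = 12.7714
σ̂ = R̄ / d₂ = 12.7714 / 1.128 = 11.3222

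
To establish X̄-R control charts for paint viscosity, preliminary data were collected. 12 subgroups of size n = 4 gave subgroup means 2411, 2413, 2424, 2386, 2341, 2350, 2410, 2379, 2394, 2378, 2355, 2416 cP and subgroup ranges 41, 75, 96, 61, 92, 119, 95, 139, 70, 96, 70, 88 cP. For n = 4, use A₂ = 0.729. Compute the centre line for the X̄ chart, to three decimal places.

2388.083

X̄̄ = (2411 + 2413 + 2424 + 2386 + 2341 + 2350 + 2410 + 2379 + 2394 + 2378 + 2355 + 2416) / 12 = 28657.0000 / 12 = 2388.0833
CL = X̄̄ = 2388.0833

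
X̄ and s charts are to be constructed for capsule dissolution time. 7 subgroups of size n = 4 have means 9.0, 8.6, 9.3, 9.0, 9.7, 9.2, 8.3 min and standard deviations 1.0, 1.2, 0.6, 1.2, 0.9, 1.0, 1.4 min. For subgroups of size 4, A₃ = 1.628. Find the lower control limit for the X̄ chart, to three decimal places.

X̄̄ = (9.0 + 8.6 + 9.3 + 9.0 + 9.7 + 9.2 + 8.3) / 7 = 9.0143
s̄ = (1.0 + 1.2 + 0.6 + 1.2 + 0.9 + 1.0 + 1.4) / 7 = 1.0429
LCL = X̄̄ − A₃·s̄ = 9.0143 − 1.628 × 1.0429 = 7.3165

7.317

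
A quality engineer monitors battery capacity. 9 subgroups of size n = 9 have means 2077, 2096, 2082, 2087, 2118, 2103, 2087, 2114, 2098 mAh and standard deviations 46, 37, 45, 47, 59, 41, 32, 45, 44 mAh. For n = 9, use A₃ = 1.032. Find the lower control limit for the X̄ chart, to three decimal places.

X̄̄ = (2077 + 2096 + 2082 + 2087 + 2118 + 2103 + 2087 + 2114 + 2098) / 9 = 2095.7778
s̄ = (46 + 37 + 45 + 47 + 59 + 41 + 32 + 45 + 44) / 9 = 44.0000
LCL = X̄̄ − A₃·s̄ = 2095.7778 − 1.032 × 44.0000 = 2050.3698

2050.370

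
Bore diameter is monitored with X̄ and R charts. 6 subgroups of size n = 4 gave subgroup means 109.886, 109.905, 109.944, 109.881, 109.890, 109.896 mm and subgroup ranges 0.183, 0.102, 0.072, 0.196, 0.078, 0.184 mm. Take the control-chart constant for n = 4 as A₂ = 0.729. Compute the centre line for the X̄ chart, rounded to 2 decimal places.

109.90

X̄̄ = (109.886 + 109.905 + 109.944 + 109.881 + 109.890 + 109.896) / 6 = 659.4020 / 6 = 109.9003
CL = X̄̄ = 109.9003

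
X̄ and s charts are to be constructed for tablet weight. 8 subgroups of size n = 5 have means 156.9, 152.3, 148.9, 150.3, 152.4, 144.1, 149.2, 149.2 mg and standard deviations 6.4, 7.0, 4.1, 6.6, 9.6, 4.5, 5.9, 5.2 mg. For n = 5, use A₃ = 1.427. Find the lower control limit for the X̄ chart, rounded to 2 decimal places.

141.62

X̄̄ = (156.9 + 152.3 + 148.9 + 150.3 + 152.4 + 144.1 + 149.2 + 149.2) / 8 = 150.4125
s̄ = (6.4 + 7.0 + 4.1 + 6.6 + 9.6 + 4.5 + 5.9 + 5.2) / 8 = 6.1625
LCL = X̄̄ − A₃·s̄ = 150.4125 − 1.427 × 6.1625 = 141.6186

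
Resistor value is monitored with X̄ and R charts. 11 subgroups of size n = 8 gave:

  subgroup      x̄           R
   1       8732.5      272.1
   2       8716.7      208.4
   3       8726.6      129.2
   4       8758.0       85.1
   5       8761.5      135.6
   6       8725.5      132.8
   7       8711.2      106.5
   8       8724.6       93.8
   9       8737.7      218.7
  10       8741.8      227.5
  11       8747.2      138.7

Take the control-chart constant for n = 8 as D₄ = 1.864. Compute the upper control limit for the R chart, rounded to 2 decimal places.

R̄ = (272.1 + 208.4 + 129.2 + 85.1 + 135.6 + 132.8 + 106.5 + 93.8 + 218.7 + 227.5 + 138.7) / 11 = 1748.4000 / 11 = 158.9455
UCL_R = D₄·R̄ = 1.864 × 158.9455 = 296.2743

296.27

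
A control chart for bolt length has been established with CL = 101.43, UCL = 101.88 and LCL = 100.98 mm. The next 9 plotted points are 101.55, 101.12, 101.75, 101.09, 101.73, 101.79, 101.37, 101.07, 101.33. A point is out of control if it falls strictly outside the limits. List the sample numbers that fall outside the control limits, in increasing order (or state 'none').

All 9 points lie within [100.98, 101.88].

none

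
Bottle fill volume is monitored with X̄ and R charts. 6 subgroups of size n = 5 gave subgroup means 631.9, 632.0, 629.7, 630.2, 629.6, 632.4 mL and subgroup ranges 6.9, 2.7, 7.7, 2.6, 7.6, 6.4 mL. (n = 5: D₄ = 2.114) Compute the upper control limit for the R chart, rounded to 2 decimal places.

11.94

R̄ = (6.9 + 2.7 + 7.7 + 2.6 + 7.6 + 6.4) / 6 = 33.9000 / 6 = 5.6500
UCL_R = D₄·R̄ = 2.114 × 5.6500 = 11.9441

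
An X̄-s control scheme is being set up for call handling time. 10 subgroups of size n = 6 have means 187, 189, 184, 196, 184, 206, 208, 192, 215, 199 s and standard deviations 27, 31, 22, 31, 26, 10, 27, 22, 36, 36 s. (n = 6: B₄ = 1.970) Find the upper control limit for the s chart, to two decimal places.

52.80

s̄ = (27 + 31 + 22 + 31 + 26 + 10 + 27 + 22 + 36 + 36) / 10 = 26.8000
UCL_s = B₄·s̄ = 1.970 × 26.8000 = 52.7960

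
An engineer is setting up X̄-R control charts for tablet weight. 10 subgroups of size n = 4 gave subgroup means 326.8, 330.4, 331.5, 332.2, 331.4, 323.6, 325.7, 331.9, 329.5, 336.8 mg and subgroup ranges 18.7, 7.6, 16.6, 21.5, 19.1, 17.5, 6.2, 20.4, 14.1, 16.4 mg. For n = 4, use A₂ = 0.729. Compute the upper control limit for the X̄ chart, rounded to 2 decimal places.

341.51

X̄̄ = (326.8 + 330.4 + 331.5 + 332.2 + 331.4 + 323.6 + 325.7 + 331.9 + 329.5 + 336.8) / 10 = 3299.8000 / 10 = 329.9800
R̄ = (18.7 + 7.6 + 16.6 + 21.5 + 19.1 + 17.5 + 6.2 + 20.4 + 14.1 + 16.4) / 10 = 158.1000 / 10 = 15.8100
UCL = X̄̄ + A₂·R̄ = 329.9800 + 0.729 × 15.8100 = 341.5055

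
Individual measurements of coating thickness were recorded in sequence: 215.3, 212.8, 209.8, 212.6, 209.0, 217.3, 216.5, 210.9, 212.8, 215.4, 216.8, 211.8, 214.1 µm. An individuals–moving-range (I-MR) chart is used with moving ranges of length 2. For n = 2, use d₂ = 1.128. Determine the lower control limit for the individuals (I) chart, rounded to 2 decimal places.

204.65

X̄ = (215.3 + 212.8 + 209.8 + 212.6 + 209.0 + 217.3 + 216.5 + 210.9 + 212.8 + 215.4 + 216.8 + 211.8 + 214.1) / 13 = 213.4692
Moving ranges: 2.5, 3.0, 2.8, 3.6, 8.3, 0.8, 5.6, 1.9, 2.6, 1.4, 5.0, 2.3; M̄R̄ = 39.8000 / 12 = 3.3167
LCL = X̄ − 3·M̄R̄/d₂ = 213.4692 − 3 × 3.3167 / 1.128 = 204.6483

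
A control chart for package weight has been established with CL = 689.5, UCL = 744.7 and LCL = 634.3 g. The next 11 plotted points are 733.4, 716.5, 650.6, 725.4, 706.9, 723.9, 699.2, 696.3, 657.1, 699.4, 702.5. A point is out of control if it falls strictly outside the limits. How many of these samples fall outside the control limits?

0

All 11 points lie within [634.3, 744.7].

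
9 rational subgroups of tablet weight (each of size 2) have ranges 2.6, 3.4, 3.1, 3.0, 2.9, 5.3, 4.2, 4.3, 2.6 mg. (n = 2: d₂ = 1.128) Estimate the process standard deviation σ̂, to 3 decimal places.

R̄ = (2.6 + 3.4 + 3.1 + 3.0 + 2.9 + 5.3 + 4.2 + 4.3 + 2.6) / 9 = 3.4889
σ̂ = R̄ / d₂ = 3.4889 / 1.128 = 3.0930

3.093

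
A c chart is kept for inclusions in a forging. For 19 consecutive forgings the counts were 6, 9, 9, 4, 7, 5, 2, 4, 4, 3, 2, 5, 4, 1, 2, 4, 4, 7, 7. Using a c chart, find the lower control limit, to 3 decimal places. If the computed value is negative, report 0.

0.000

c̄ = (6 + 9 + 9 + 4 + 7 + 5 + 2 + 4 + 4 + 3 + 2 + 5 + 4 + 1 + 2 + 4 + 4 + 7 + 7) / 19 = 89 / 19 = 4.6842
LCL = c̄ − 3√c̄ = 4.6842 − 3 × 2.1643 = -1.8087 → 0 (cannot be negative)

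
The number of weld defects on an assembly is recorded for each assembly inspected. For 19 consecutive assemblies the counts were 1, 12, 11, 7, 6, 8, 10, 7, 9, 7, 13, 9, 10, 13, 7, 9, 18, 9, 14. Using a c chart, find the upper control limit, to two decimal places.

c̄ = (1 + 12 + 11 + 7 + 6 + 8 + 10 + 7 + 9 + 7 + 13 + 9 + 10 + 13 + 7 + 9 + 18 + 9 + 14) / 19 = 180 / 19 = 9.4737
UCL = c̄ + 3√c̄ = 9.4737 + 3 × √9.4737 = 9.4737 + 3 × 3.0779 = 18.7075

18.71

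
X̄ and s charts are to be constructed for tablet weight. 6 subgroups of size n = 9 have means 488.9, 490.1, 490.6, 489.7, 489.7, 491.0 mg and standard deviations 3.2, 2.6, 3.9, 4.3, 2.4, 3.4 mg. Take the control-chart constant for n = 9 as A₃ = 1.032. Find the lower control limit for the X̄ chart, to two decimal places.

X̄̄ = (488.9 + 490.1 + 490.6 + 489.7 + 489.7 + 491.0) / 6 = 490.0000
s̄ = (3.2 + 2.6 + 3.9 + 4.3 + 2.4 + 3.4) / 6 = 3.3000
LCL = X̄̄ − A₃·s̄ = 490.0000 − 1.032 × 3.3000 = 486.5944

486.59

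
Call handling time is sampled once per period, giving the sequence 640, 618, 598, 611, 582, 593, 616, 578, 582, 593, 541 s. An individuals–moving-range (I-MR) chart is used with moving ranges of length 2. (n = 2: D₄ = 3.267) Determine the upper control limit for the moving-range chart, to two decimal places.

72.85

Moving ranges: 22, 20, 13, 29, 11, 23, 38, 4, 11, 52; M̄R̄ = 223.0000 / 10 = 22.3000
UCL_MR = D₄·M̄R̄ = 3.267 × 22.3000 = 72.8541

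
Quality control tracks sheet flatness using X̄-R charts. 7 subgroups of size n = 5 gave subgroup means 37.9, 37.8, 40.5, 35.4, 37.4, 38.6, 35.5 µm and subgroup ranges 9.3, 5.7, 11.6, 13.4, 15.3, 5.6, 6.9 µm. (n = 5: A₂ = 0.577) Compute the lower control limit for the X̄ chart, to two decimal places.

X̄̄ = (37.9 + 37.8 + 40.5 + 35.4 + 37.4 + 38.6 + 35.5) / 7 = 263.1000 / 7 = 37.5857
R̄ = (9.3 + 5.7 + 11.6 + 13.4 + 15.3 + 5.6 + 6.9) / 7 = 67.8000 / 7 = 9.6857
LCL = X̄̄ − A₂·R̄ = 37.5857 − 0.577 × 9.6857 = 31.9971

32.00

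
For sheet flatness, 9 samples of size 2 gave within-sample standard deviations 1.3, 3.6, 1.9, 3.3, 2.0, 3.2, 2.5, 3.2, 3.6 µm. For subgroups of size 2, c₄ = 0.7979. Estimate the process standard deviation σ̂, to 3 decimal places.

s̄ = (1.3 + 3.6 + 1.9 + 3.3 + 2.0 + 3.2 + 2.5 + 3.2 + 3.6) / 9 = 2.7333
σ̂ = s̄ / c₄ = 2.7333 / 0.7979 = 3.4257

3.426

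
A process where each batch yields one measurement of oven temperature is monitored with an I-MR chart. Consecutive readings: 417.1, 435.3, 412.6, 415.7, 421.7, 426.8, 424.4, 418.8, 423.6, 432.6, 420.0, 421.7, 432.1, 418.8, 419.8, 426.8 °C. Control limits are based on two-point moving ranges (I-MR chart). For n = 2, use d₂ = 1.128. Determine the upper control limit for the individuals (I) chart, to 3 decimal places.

444.778

X̄ = (417.1 + 435.3 + 412.6 + 415.7 + 421.7 + 426.8 + 424.4 + 418.8 + 423.6 + 432.6 + 420.0 + 421.7 + 432.1 + 418.8 + 419.8 + 426.8) / 16 = 422.9875
Moving ranges: 18.2, 22.7, 3.1, 6.0, 5.1, 2.4, 5.6, 4.8, 9.0, 12.6, 1.7, 10.4, 13.3, 1.0, 7.0; M̄R̄ = 122.9000 / 15 = 8.1933
UCL = X̄ + 3·M̄R̄/d₂ = 422.9875 + 3 × 8.1933 / 1.128 = 444.7783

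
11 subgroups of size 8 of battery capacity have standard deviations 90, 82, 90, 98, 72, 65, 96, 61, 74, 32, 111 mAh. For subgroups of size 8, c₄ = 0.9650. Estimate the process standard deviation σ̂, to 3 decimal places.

s̄ = (90 + 82 + 90 + 98 + 72 + 65 + 96 + 61 + 74 + 32 + 111) / 11 = 79.1818
σ̂ = s̄ / c₄ = 79.1818 / 0.9650 = 82.0537

82.054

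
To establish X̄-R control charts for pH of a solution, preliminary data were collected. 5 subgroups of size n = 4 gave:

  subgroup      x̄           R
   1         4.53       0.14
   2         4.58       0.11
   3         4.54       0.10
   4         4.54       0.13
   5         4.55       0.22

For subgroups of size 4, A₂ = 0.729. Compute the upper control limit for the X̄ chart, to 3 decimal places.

X̄̄ = (4.53 + 4.58 + 4.54 + 4.54 + 4.55) / 5 = 22.7400 / 5 = 4.5480
R̄ = (0.14 + 0.11 + 0.10 + 0.13 + 0.22) / 5 = 0.7000 / 5 = 0.1400
UCL = X̄̄ + A₂·R̄ = 4.5480 + 0.729 × 0.1400 = 4.6501

4.650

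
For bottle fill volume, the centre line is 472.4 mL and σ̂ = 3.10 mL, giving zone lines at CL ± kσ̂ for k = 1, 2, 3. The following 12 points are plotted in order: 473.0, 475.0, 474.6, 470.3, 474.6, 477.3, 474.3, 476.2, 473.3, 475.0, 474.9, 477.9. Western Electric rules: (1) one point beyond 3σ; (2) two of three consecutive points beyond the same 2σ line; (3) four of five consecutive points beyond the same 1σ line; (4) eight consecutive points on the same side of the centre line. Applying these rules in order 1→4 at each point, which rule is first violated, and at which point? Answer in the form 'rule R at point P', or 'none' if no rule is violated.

Zone of each point (C = within 1σ̂, B = 1σ̂–2σ̂, A = 2σ̂–3σ̂, * = beyond 3σ̂; sign = side of CL): 1:+C, 2:+C, 3:+C, 4:-C, 5:+C, 6:+B, 7:+C, 8:+B, 9:+C, 10:+C, 11:+C, 12:+B
Rule 4 (eight consecutive points on the same side of the centre line) is satisfied at point 12.

rule 4 at point 12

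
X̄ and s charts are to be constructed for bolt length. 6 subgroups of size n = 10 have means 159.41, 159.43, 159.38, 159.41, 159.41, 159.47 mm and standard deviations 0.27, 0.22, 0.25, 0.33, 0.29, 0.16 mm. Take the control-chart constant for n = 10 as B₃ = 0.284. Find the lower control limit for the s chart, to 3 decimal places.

s̄ = (0.27 + 0.22 + 0.25 + 0.33 + 0.29 + 0.16) / 6 = 0.2533
LCL_s = B₃·s̄ = 0.284 × 0.2533 = 0.0719

0.072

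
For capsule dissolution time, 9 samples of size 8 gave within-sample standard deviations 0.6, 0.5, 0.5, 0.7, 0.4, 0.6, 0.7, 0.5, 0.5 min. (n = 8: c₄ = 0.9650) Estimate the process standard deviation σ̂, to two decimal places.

0.58

s̄ = (0.6 + 0.5 + 0.5 + 0.7 + 0.4 + 0.6 + 0.7 + 0.5 + 0.5) / 9 = 0.5556
σ̂ = s̄ / c₄ = 0.5556 / 0.9650 = 0.5757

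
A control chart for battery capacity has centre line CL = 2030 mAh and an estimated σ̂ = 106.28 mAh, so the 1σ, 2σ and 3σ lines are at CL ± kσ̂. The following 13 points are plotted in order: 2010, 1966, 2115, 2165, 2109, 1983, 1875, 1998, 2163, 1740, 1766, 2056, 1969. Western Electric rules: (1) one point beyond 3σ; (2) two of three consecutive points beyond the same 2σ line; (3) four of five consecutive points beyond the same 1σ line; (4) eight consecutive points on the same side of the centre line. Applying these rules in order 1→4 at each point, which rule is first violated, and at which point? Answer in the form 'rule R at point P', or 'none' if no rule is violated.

rule 2 at point 11

Zone of each point (C = within 1σ̂, B = 1σ̂–2σ̂, A = 2σ̂–3σ̂, * = beyond 3σ̂; sign = side of CL): 1:-C, 2:-C, 3:+C, 4:+B, 5:+C, 6:-C, 7:-B, 8:-C, 9:+B, 10:-A, 11:-A, 12:+C, 13:-C
Rule 2 (two of three consecutive points beyond the same 2σ limit) is satisfied at point 11.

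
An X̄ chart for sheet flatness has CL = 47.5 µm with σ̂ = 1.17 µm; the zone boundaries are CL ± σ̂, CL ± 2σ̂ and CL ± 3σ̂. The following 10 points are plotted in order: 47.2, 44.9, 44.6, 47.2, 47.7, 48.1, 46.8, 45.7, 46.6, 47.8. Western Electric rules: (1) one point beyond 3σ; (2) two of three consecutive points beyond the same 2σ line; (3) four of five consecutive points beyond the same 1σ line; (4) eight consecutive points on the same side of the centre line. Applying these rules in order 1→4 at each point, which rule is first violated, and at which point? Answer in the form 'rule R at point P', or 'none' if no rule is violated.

rule 2 at point 3

Zone of each point (C = within 1σ̂, B = 1σ̂–2σ̂, A = 2σ̂–3σ̂, * = beyond 3σ̂; sign = side of CL): 1:-C, 2:-A, 3:-A, 4:-C, 5:+C, 6:+C, 7:-C, 8:-B, 9:-C, 10:+C
Rule 2 (two of three consecutive points beyond the same 2σ limit) is satisfied at point 3.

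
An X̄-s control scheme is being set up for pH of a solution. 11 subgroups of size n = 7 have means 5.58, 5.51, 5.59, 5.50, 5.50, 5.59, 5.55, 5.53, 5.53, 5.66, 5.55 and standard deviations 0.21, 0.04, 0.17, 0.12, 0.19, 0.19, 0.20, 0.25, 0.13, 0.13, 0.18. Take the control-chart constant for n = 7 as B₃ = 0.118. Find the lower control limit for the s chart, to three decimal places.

s̄ = (0.21 + 0.04 + 0.17 + 0.12 + 0.19 + 0.19 + 0.20 + 0.25 + 0.13 + 0.13 + 0.18) / 11 = 0.1645
LCL_s = B₃·s̄ = 0.118 × 0.1645 = 0.0194

0.019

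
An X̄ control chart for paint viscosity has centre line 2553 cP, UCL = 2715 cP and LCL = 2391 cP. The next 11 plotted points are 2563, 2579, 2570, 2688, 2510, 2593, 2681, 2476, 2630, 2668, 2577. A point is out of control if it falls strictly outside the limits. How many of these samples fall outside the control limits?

0

All 11 points lie within [2391, 2715].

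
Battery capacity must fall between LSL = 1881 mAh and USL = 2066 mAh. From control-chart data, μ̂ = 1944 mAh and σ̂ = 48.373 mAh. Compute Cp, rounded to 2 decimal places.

Cp = (USL − LSL) / (6σ̂) = (2066 − 1881) / (6 × 48.373) = 185.0000 / 290.2380 = 0.6374

0.64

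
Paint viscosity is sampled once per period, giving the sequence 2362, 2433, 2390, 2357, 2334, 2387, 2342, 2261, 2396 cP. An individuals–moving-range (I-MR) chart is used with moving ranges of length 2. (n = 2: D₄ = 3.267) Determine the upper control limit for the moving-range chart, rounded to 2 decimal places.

Moving ranges: 71, 43, 33, 23, 53, 45, 81, 135; M̄R̄ = 484.0000 / 8 = 60.5000
UCL_MR = D₄·M̄R̄ = 3.267 × 60.5000 = 197.6535

197.65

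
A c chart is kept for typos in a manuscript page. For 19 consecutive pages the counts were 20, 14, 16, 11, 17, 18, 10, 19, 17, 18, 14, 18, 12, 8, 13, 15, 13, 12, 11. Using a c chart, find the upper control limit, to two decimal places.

c̄ = (20 + 14 + 16 + 11 + 17 + 18 + 10 + 19 + 17 + 18 + 14 + 18 + 12 + 8 + 13 + 15 + 13 + 12 + 11) / 19 = 276 / 19 = 14.5263
UCL = c̄ + 3√c̄ = 14.5263 + 3 × √14.5263 = 14.5263 + 3 × 3.8113 = 25.9603

25.96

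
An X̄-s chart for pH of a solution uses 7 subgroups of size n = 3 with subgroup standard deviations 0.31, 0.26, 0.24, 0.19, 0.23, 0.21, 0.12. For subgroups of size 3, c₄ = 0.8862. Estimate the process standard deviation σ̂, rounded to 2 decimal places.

s̄ = (0.31 + 0.26 + 0.24 + 0.19 + 0.23 + 0.21 + 0.12) / 7 = 0.2229
σ̂ = s̄ / c₄ = 0.2229 / 0.8862 = 0.2515

0.25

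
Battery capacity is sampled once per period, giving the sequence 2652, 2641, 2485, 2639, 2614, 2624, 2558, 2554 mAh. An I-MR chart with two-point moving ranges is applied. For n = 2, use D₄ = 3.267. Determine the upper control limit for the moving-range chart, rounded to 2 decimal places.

198.82

Moving ranges: 11, 156, 154, 25, 10, 66, 4; M̄R̄ = 426.0000 / 7 = 60.8571
UCL_MR = D₄·M̄R̄ = 3.267 × 60.8571 = 198.8203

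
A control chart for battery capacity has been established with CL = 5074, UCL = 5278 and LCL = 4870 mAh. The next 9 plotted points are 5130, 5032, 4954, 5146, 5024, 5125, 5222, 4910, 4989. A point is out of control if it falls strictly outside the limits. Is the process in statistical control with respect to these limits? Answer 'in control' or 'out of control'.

in control

All 9 points lie within [4870, 5278].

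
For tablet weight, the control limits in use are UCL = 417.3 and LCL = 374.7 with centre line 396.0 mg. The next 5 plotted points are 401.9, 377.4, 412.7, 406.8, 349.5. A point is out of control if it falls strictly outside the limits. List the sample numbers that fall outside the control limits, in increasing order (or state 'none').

Compare each point to [374.7, 417.3]: sample 5 = 349.5 < LCL.

5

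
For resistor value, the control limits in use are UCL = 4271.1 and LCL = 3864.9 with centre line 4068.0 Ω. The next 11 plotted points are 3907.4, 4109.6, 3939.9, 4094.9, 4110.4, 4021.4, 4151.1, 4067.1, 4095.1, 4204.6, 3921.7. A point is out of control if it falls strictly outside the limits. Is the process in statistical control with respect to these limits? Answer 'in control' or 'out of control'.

All 11 points lie within [3864.9, 4271.1].

in control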